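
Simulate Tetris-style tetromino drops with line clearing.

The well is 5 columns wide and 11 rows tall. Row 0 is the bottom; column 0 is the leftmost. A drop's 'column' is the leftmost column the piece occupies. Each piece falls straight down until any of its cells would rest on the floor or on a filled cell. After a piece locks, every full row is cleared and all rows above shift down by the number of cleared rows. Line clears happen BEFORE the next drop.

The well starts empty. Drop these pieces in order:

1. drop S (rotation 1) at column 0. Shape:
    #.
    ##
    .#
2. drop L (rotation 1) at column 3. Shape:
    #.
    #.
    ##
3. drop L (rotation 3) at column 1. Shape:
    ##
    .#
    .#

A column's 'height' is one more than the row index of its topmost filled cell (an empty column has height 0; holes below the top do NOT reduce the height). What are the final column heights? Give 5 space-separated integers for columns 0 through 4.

Answer: 3 3 3 3 1

Derivation:
Drop 1: S rot1 at col 0 lands with bottom-row=0; cleared 0 line(s) (total 0); column heights now [3 2 0 0 0], max=3
Drop 2: L rot1 at col 3 lands with bottom-row=0; cleared 0 line(s) (total 0); column heights now [3 2 0 3 1], max=3
Drop 3: L rot3 at col 1 lands with bottom-row=0; cleared 0 line(s) (total 0); column heights now [3 3 3 3 1], max=3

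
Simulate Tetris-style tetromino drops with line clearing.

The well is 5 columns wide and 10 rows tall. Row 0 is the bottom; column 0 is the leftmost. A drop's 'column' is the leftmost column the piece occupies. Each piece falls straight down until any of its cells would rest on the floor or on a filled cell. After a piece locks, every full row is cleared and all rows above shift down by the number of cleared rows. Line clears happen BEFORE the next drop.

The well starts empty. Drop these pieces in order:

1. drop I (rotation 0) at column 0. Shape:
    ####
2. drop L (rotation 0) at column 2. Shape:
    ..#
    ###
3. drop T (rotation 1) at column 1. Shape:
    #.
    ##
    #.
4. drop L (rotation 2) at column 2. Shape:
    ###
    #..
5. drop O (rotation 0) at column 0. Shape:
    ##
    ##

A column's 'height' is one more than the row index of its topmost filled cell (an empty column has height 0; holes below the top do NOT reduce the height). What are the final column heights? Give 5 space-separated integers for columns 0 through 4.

Answer: 5 5 4 2 3

Derivation:
Drop 1: I rot0 at col 0 lands with bottom-row=0; cleared 0 line(s) (total 0); column heights now [1 1 1 1 0], max=1
Drop 2: L rot0 at col 2 lands with bottom-row=1; cleared 0 line(s) (total 0); column heights now [1 1 2 2 3], max=3
Drop 3: T rot1 at col 1 lands with bottom-row=1; cleared 0 line(s) (total 0); column heights now [1 4 3 2 3], max=4
Drop 4: L rot2 at col 2 lands with bottom-row=3; cleared 0 line(s) (total 0); column heights now [1 4 5 5 5], max=5
Drop 5: O rot0 at col 0 lands with bottom-row=4; cleared 1 line(s) (total 1); column heights now [5 5 4 2 3], max=5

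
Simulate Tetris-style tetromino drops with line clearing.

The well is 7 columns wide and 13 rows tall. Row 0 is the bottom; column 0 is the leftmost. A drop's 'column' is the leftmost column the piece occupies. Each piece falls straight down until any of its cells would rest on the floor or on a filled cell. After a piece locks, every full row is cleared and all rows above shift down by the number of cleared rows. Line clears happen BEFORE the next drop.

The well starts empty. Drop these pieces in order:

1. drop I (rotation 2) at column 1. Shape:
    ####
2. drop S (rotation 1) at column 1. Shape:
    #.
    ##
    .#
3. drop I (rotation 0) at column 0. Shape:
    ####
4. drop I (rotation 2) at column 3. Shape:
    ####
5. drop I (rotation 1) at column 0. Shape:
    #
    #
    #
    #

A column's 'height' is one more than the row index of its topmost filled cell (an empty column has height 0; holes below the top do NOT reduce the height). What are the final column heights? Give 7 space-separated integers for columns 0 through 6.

Answer: 9 5 5 6 6 6 6

Derivation:
Drop 1: I rot2 at col 1 lands with bottom-row=0; cleared 0 line(s) (total 0); column heights now [0 1 1 1 1 0 0], max=1
Drop 2: S rot1 at col 1 lands with bottom-row=1; cleared 0 line(s) (total 0); column heights now [0 4 3 1 1 0 0], max=4
Drop 3: I rot0 at col 0 lands with bottom-row=4; cleared 0 line(s) (total 0); column heights now [5 5 5 5 1 0 0], max=5
Drop 4: I rot2 at col 3 lands with bottom-row=5; cleared 0 line(s) (total 0); column heights now [5 5 5 6 6 6 6], max=6
Drop 5: I rot1 at col 0 lands with bottom-row=5; cleared 0 line(s) (total 0); column heights now [9 5 5 6 6 6 6], max=9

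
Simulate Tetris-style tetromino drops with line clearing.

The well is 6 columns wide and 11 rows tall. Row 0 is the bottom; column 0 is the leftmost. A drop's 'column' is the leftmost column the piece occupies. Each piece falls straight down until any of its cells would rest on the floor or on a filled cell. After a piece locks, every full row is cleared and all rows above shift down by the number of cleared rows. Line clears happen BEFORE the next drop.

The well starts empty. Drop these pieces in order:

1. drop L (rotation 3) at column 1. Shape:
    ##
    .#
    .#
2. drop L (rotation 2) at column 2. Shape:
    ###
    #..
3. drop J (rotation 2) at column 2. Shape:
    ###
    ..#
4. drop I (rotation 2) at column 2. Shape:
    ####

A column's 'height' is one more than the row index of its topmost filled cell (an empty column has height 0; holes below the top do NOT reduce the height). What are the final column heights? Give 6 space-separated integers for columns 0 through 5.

Drop 1: L rot3 at col 1 lands with bottom-row=0; cleared 0 line(s) (total 0); column heights now [0 3 3 0 0 0], max=3
Drop 2: L rot2 at col 2 lands with bottom-row=3; cleared 0 line(s) (total 0); column heights now [0 3 5 5 5 0], max=5
Drop 3: J rot2 at col 2 lands with bottom-row=5; cleared 0 line(s) (total 0); column heights now [0 3 7 7 7 0], max=7
Drop 4: I rot2 at col 2 lands with bottom-row=7; cleared 0 line(s) (total 0); column heights now [0 3 8 8 8 8], max=8

Answer: 0 3 8 8 8 8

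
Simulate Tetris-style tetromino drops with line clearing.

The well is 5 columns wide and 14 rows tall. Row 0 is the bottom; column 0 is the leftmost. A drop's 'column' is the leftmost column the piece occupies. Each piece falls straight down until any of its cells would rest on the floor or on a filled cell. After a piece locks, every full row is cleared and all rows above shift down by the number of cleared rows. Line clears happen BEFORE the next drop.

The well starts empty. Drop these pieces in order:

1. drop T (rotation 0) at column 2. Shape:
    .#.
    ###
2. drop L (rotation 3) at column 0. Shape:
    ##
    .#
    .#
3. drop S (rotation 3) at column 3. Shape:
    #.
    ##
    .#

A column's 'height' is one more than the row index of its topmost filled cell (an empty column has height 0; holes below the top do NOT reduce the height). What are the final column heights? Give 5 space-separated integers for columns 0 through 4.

Answer: 3 3 1 4 3

Derivation:
Drop 1: T rot0 at col 2 lands with bottom-row=0; cleared 0 line(s) (total 0); column heights now [0 0 1 2 1], max=2
Drop 2: L rot3 at col 0 lands with bottom-row=0; cleared 0 line(s) (total 0); column heights now [3 3 1 2 1], max=3
Drop 3: S rot3 at col 3 lands with bottom-row=1; cleared 0 line(s) (total 0); column heights now [3 3 1 4 3], max=4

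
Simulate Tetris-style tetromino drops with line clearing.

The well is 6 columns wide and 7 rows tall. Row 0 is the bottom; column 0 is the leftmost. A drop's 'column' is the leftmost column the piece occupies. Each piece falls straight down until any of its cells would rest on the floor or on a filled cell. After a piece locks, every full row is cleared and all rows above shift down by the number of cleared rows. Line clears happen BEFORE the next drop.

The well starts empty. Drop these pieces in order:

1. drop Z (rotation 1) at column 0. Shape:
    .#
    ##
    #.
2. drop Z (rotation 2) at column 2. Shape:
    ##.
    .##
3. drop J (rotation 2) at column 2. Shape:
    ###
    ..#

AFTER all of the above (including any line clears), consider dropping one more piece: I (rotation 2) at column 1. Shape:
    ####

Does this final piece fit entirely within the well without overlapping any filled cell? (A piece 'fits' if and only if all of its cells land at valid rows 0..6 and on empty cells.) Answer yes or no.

Drop 1: Z rot1 at col 0 lands with bottom-row=0; cleared 0 line(s) (total 0); column heights now [2 3 0 0 0 0], max=3
Drop 2: Z rot2 at col 2 lands with bottom-row=0; cleared 0 line(s) (total 0); column heights now [2 3 2 2 1 0], max=3
Drop 3: J rot2 at col 2 lands with bottom-row=1; cleared 0 line(s) (total 0); column heights now [2 3 3 3 3 0], max=3
Test piece I rot2 at col 1 (width 4): heights before test = [2 3 3 3 3 0]; fits = True

Answer: yes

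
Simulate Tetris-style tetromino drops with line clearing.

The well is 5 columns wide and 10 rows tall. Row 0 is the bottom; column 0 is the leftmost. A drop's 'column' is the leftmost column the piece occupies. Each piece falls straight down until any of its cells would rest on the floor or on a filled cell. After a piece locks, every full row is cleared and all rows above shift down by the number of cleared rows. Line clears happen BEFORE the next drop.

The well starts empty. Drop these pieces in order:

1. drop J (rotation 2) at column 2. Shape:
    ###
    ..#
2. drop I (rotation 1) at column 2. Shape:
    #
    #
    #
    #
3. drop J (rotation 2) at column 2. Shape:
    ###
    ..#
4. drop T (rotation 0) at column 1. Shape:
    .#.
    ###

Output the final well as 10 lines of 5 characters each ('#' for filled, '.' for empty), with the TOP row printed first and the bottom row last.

Answer: .....
..#..
.###.
..###
..#.#
..#..
..#..
..#..
..###
....#

Derivation:
Drop 1: J rot2 at col 2 lands with bottom-row=0; cleared 0 line(s) (total 0); column heights now [0 0 2 2 2], max=2
Drop 2: I rot1 at col 2 lands with bottom-row=2; cleared 0 line(s) (total 0); column heights now [0 0 6 2 2], max=6
Drop 3: J rot2 at col 2 lands with bottom-row=5; cleared 0 line(s) (total 0); column heights now [0 0 7 7 7], max=7
Drop 4: T rot0 at col 1 lands with bottom-row=7; cleared 0 line(s) (total 0); column heights now [0 8 9 8 7], max=9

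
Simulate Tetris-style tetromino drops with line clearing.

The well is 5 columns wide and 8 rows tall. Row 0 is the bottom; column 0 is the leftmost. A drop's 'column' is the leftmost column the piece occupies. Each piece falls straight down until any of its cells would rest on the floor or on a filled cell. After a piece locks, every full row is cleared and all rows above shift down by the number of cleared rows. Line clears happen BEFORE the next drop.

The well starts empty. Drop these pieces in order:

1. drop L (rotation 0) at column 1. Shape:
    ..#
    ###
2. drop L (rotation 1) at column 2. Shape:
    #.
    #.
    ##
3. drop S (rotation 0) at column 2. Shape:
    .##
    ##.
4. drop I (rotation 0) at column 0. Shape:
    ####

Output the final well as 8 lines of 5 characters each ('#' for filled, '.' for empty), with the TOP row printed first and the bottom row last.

Drop 1: L rot0 at col 1 lands with bottom-row=0; cleared 0 line(s) (total 0); column heights now [0 1 1 2 0], max=2
Drop 2: L rot1 at col 2 lands with bottom-row=2; cleared 0 line(s) (total 0); column heights now [0 1 5 3 0], max=5
Drop 3: S rot0 at col 2 lands with bottom-row=5; cleared 0 line(s) (total 0); column heights now [0 1 6 7 7], max=7
Drop 4: I rot0 at col 0 lands with bottom-row=7; cleared 0 line(s) (total 0); column heights now [8 8 8 8 7], max=8

Answer: ####.
...##
..##.
..#..
..#..
..##.
...#.
.###.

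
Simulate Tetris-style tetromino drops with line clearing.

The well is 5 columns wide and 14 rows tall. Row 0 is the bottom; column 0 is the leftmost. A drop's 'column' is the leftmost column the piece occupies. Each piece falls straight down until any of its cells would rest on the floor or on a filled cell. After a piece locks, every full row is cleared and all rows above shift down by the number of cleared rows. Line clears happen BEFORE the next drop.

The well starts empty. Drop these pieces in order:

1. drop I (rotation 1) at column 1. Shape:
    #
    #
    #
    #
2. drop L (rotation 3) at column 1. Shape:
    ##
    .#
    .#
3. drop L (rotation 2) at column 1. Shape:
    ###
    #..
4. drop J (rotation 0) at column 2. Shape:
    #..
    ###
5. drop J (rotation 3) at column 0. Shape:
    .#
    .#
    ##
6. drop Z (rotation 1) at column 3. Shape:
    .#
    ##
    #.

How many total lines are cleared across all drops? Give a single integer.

Answer: 1

Derivation:
Drop 1: I rot1 at col 1 lands with bottom-row=0; cleared 0 line(s) (total 0); column heights now [0 4 0 0 0], max=4
Drop 2: L rot3 at col 1 lands with bottom-row=2; cleared 0 line(s) (total 0); column heights now [0 5 5 0 0], max=5
Drop 3: L rot2 at col 1 lands with bottom-row=5; cleared 0 line(s) (total 0); column heights now [0 7 7 7 0], max=7
Drop 4: J rot0 at col 2 lands with bottom-row=7; cleared 0 line(s) (total 0); column heights now [0 7 9 8 8], max=9
Drop 5: J rot3 at col 0 lands with bottom-row=7; cleared 1 line(s) (total 1); column heights now [0 9 8 7 0], max=9
Drop 6: Z rot1 at col 3 lands with bottom-row=7; cleared 0 line(s) (total 1); column heights now [0 9 8 9 10], max=10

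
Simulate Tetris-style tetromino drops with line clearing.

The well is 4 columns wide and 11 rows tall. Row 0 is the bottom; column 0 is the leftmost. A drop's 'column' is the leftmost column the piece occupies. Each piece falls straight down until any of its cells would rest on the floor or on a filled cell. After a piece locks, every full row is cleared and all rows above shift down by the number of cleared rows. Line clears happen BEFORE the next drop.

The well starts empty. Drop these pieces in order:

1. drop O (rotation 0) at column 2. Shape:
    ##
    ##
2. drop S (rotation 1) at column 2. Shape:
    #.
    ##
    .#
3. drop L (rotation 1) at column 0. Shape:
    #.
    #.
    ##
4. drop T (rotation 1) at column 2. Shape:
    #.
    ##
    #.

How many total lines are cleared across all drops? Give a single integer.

Answer: 1

Derivation:
Drop 1: O rot0 at col 2 lands with bottom-row=0; cleared 0 line(s) (total 0); column heights now [0 0 2 2], max=2
Drop 2: S rot1 at col 2 lands with bottom-row=2; cleared 0 line(s) (total 0); column heights now [0 0 5 4], max=5
Drop 3: L rot1 at col 0 lands with bottom-row=0; cleared 1 line(s) (total 1); column heights now [2 0 4 3], max=4
Drop 4: T rot1 at col 2 lands with bottom-row=4; cleared 0 line(s) (total 1); column heights now [2 0 7 6], max=7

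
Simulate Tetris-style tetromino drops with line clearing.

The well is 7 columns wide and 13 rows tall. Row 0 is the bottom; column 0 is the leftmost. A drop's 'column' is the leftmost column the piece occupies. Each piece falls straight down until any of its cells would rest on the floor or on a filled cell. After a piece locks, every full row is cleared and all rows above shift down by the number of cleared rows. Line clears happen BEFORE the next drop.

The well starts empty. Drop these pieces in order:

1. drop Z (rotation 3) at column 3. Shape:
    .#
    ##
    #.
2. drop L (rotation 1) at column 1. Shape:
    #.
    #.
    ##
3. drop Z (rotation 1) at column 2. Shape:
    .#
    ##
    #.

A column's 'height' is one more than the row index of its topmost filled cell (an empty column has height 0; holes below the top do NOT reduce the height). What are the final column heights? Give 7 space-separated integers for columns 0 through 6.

Answer: 0 3 3 4 3 0 0

Derivation:
Drop 1: Z rot3 at col 3 lands with bottom-row=0; cleared 0 line(s) (total 0); column heights now [0 0 0 2 3 0 0], max=3
Drop 2: L rot1 at col 1 lands with bottom-row=0; cleared 0 line(s) (total 0); column heights now [0 3 1 2 3 0 0], max=3
Drop 3: Z rot1 at col 2 lands with bottom-row=1; cleared 0 line(s) (total 0); column heights now [0 3 3 4 3 0 0], max=4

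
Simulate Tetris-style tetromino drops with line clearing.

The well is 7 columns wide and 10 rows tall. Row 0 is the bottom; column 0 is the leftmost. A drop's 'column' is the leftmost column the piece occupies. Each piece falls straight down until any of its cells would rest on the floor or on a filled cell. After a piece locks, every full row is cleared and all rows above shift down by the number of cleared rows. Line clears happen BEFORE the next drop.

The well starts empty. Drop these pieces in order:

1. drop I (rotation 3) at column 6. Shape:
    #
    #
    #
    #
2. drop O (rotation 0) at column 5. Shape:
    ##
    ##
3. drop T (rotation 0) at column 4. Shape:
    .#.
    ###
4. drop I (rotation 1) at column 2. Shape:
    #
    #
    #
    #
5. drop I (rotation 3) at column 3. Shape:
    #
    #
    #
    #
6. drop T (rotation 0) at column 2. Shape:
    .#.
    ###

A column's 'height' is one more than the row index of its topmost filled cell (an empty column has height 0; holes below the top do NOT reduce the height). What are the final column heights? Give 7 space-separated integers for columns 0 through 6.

Drop 1: I rot3 at col 6 lands with bottom-row=0; cleared 0 line(s) (total 0); column heights now [0 0 0 0 0 0 4], max=4
Drop 2: O rot0 at col 5 lands with bottom-row=4; cleared 0 line(s) (total 0); column heights now [0 0 0 0 0 6 6], max=6
Drop 3: T rot0 at col 4 lands with bottom-row=6; cleared 0 line(s) (total 0); column heights now [0 0 0 0 7 8 7], max=8
Drop 4: I rot1 at col 2 lands with bottom-row=0; cleared 0 line(s) (total 0); column heights now [0 0 4 0 7 8 7], max=8
Drop 5: I rot3 at col 3 lands with bottom-row=0; cleared 0 line(s) (total 0); column heights now [0 0 4 4 7 8 7], max=8
Drop 6: T rot0 at col 2 lands with bottom-row=7; cleared 0 line(s) (total 0); column heights now [0 0 8 9 8 8 7], max=9

Answer: 0 0 8 9 8 8 7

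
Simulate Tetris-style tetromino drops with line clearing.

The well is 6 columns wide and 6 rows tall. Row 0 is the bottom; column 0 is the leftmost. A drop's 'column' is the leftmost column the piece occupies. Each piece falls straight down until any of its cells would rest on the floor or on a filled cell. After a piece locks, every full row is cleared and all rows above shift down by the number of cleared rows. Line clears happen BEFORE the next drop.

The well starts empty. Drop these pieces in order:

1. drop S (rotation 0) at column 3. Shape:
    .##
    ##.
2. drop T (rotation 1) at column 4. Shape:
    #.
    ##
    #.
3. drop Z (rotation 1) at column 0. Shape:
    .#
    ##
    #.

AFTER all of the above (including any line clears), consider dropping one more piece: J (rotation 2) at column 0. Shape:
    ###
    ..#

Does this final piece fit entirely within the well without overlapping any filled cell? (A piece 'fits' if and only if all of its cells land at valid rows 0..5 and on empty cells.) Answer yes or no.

Answer: yes

Derivation:
Drop 1: S rot0 at col 3 lands with bottom-row=0; cleared 0 line(s) (total 0); column heights now [0 0 0 1 2 2], max=2
Drop 2: T rot1 at col 4 lands with bottom-row=2; cleared 0 line(s) (total 0); column heights now [0 0 0 1 5 4], max=5
Drop 3: Z rot1 at col 0 lands with bottom-row=0; cleared 0 line(s) (total 0); column heights now [2 3 0 1 5 4], max=5
Test piece J rot2 at col 0 (width 3): heights before test = [2 3 0 1 5 4]; fits = True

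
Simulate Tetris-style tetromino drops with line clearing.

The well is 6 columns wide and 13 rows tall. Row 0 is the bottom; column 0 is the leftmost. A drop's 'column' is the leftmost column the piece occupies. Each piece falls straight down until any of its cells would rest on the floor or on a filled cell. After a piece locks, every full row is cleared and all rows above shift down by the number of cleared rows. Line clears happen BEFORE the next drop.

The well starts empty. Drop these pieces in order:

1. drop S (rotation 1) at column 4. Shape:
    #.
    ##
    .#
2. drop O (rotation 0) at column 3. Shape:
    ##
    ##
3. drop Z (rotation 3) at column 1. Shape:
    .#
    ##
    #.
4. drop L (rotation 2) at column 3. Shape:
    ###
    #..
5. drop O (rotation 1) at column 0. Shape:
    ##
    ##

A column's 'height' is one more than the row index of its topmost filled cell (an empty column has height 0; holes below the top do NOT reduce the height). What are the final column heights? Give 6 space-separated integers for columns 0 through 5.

Answer: 4 4 3 7 7 7

Derivation:
Drop 1: S rot1 at col 4 lands with bottom-row=0; cleared 0 line(s) (total 0); column heights now [0 0 0 0 3 2], max=3
Drop 2: O rot0 at col 3 lands with bottom-row=3; cleared 0 line(s) (total 0); column heights now [0 0 0 5 5 2], max=5
Drop 3: Z rot3 at col 1 lands with bottom-row=0; cleared 0 line(s) (total 0); column heights now [0 2 3 5 5 2], max=5
Drop 4: L rot2 at col 3 lands with bottom-row=5; cleared 0 line(s) (total 0); column heights now [0 2 3 7 7 7], max=7
Drop 5: O rot1 at col 0 lands with bottom-row=2; cleared 0 line(s) (total 0); column heights now [4 4 3 7 7 7], max=7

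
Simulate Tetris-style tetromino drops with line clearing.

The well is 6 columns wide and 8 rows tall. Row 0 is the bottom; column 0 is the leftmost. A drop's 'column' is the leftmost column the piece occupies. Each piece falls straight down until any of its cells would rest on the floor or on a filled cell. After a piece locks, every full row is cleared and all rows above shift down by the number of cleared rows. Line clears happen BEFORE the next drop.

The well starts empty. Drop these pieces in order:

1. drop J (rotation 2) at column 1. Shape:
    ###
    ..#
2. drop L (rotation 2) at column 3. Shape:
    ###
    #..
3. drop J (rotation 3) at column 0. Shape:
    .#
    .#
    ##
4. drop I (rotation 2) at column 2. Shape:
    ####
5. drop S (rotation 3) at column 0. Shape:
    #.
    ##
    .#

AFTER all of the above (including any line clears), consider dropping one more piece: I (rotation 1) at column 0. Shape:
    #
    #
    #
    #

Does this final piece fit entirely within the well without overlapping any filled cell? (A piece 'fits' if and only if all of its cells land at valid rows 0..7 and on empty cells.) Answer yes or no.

Drop 1: J rot2 at col 1 lands with bottom-row=0; cleared 0 line(s) (total 0); column heights now [0 2 2 2 0 0], max=2
Drop 2: L rot2 at col 3 lands with bottom-row=2; cleared 0 line(s) (total 0); column heights now [0 2 2 4 4 4], max=4
Drop 3: J rot3 at col 0 lands with bottom-row=2; cleared 0 line(s) (total 0); column heights now [3 5 2 4 4 4], max=5
Drop 4: I rot2 at col 2 lands with bottom-row=4; cleared 0 line(s) (total 0); column heights now [3 5 5 5 5 5], max=5
Drop 5: S rot3 at col 0 lands with bottom-row=5; cleared 0 line(s) (total 0); column heights now [8 7 5 5 5 5], max=8
Test piece I rot1 at col 0 (width 1): heights before test = [8 7 5 5 5 5]; fits = False

Answer: no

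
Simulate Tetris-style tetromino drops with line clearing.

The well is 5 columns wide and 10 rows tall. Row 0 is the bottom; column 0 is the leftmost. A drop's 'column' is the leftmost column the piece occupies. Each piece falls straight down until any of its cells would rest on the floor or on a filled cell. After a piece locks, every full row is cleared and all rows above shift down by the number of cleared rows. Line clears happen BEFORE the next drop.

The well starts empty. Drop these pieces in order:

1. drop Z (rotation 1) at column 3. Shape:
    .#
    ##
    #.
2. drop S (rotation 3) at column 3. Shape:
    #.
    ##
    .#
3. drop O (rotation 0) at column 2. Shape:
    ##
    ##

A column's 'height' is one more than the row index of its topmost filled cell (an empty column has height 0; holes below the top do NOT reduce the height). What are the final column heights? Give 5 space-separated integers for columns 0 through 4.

Drop 1: Z rot1 at col 3 lands with bottom-row=0; cleared 0 line(s) (total 0); column heights now [0 0 0 2 3], max=3
Drop 2: S rot3 at col 3 lands with bottom-row=3; cleared 0 line(s) (total 0); column heights now [0 0 0 6 5], max=6
Drop 3: O rot0 at col 2 lands with bottom-row=6; cleared 0 line(s) (total 0); column heights now [0 0 8 8 5], max=8

Answer: 0 0 8 8 5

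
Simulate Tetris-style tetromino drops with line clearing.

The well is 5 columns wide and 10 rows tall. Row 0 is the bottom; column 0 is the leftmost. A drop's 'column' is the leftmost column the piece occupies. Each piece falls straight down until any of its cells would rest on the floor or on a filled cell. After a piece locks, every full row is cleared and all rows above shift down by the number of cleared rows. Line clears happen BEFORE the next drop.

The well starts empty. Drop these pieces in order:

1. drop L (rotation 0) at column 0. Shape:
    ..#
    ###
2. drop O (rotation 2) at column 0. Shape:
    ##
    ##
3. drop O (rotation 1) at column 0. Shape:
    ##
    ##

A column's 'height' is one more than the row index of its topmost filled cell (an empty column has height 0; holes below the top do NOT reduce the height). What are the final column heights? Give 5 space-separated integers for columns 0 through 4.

Answer: 5 5 2 0 0

Derivation:
Drop 1: L rot0 at col 0 lands with bottom-row=0; cleared 0 line(s) (total 0); column heights now [1 1 2 0 0], max=2
Drop 2: O rot2 at col 0 lands with bottom-row=1; cleared 0 line(s) (total 0); column heights now [3 3 2 0 0], max=3
Drop 3: O rot1 at col 0 lands with bottom-row=3; cleared 0 line(s) (total 0); column heights now [5 5 2 0 0], max=5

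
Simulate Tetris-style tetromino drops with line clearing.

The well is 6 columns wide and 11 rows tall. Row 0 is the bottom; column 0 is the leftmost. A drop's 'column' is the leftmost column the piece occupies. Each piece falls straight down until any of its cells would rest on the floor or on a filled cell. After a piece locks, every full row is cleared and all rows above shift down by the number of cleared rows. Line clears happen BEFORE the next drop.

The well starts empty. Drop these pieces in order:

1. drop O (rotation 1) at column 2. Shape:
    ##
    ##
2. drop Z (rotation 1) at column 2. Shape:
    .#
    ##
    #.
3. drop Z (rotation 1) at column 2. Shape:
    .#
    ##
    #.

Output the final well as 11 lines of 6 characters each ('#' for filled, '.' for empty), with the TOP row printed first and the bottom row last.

Answer: ......
......
......
......
...#..
..##..
..##..
..##..
..#...
..##..
..##..

Derivation:
Drop 1: O rot1 at col 2 lands with bottom-row=0; cleared 0 line(s) (total 0); column heights now [0 0 2 2 0 0], max=2
Drop 2: Z rot1 at col 2 lands with bottom-row=2; cleared 0 line(s) (total 0); column heights now [0 0 4 5 0 0], max=5
Drop 3: Z rot1 at col 2 lands with bottom-row=4; cleared 0 line(s) (total 0); column heights now [0 0 6 7 0 0], max=7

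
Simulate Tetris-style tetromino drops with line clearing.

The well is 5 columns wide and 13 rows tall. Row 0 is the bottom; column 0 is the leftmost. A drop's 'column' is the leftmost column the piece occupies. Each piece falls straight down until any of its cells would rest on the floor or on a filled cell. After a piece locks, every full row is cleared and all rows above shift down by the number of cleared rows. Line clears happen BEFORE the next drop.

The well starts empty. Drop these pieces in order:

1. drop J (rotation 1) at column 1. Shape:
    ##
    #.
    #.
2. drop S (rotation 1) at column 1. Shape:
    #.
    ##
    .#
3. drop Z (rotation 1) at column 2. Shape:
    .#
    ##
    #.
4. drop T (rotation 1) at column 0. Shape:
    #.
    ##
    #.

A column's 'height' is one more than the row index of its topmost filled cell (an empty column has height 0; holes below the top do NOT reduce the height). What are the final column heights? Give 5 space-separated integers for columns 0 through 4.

Drop 1: J rot1 at col 1 lands with bottom-row=0; cleared 0 line(s) (total 0); column heights now [0 3 3 0 0], max=3
Drop 2: S rot1 at col 1 lands with bottom-row=3; cleared 0 line(s) (total 0); column heights now [0 6 5 0 0], max=6
Drop 3: Z rot1 at col 2 lands with bottom-row=5; cleared 0 line(s) (total 0); column heights now [0 6 7 8 0], max=8
Drop 4: T rot1 at col 0 lands with bottom-row=5; cleared 0 line(s) (total 0); column heights now [8 7 7 8 0], max=8

Answer: 8 7 7 8 0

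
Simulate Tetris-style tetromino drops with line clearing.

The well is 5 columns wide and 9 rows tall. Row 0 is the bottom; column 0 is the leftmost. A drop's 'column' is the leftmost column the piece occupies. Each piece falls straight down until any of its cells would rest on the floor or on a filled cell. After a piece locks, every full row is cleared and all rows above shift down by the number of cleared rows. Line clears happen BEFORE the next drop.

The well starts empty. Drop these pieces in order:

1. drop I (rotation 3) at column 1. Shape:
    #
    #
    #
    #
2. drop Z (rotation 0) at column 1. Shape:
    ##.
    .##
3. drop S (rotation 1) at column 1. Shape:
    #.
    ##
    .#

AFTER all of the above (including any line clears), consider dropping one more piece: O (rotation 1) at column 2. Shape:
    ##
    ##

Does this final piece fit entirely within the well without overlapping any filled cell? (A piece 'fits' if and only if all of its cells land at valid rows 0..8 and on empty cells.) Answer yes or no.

Answer: yes

Derivation:
Drop 1: I rot3 at col 1 lands with bottom-row=0; cleared 0 line(s) (total 0); column heights now [0 4 0 0 0], max=4
Drop 2: Z rot0 at col 1 lands with bottom-row=3; cleared 0 line(s) (total 0); column heights now [0 5 5 4 0], max=5
Drop 3: S rot1 at col 1 lands with bottom-row=5; cleared 0 line(s) (total 0); column heights now [0 8 7 4 0], max=8
Test piece O rot1 at col 2 (width 2): heights before test = [0 8 7 4 0]; fits = True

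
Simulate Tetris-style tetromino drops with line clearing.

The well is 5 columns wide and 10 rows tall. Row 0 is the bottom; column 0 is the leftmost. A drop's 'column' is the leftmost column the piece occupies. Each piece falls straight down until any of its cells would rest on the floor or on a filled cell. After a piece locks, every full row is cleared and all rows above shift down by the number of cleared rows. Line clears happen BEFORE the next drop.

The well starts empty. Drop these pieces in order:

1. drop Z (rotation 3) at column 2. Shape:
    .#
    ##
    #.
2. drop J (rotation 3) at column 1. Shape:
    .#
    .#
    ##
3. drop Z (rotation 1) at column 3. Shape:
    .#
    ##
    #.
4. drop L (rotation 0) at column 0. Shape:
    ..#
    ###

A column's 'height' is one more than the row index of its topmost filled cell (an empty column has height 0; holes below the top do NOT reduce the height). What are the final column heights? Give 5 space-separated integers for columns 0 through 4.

Drop 1: Z rot3 at col 2 lands with bottom-row=0; cleared 0 line(s) (total 0); column heights now [0 0 2 3 0], max=3
Drop 2: J rot3 at col 1 lands with bottom-row=2; cleared 0 line(s) (total 0); column heights now [0 3 5 3 0], max=5
Drop 3: Z rot1 at col 3 lands with bottom-row=3; cleared 0 line(s) (total 0); column heights now [0 3 5 5 6], max=6
Drop 4: L rot0 at col 0 lands with bottom-row=5; cleared 0 line(s) (total 0); column heights now [6 6 7 5 6], max=7

Answer: 6 6 7 5 6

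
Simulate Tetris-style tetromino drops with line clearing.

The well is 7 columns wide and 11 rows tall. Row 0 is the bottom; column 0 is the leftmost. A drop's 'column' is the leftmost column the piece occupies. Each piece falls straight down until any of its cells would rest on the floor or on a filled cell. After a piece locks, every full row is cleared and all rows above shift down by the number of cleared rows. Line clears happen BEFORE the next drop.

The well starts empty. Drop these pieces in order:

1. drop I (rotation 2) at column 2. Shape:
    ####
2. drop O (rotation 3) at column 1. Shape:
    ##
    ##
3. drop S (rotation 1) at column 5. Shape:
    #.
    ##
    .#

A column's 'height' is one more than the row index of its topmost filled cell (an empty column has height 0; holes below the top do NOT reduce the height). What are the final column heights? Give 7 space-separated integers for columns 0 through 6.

Answer: 0 3 3 1 1 3 2

Derivation:
Drop 1: I rot2 at col 2 lands with bottom-row=0; cleared 0 line(s) (total 0); column heights now [0 0 1 1 1 1 0], max=1
Drop 2: O rot3 at col 1 lands with bottom-row=1; cleared 0 line(s) (total 0); column heights now [0 3 3 1 1 1 0], max=3
Drop 3: S rot1 at col 5 lands with bottom-row=0; cleared 0 line(s) (total 0); column heights now [0 3 3 1 1 3 2], max=3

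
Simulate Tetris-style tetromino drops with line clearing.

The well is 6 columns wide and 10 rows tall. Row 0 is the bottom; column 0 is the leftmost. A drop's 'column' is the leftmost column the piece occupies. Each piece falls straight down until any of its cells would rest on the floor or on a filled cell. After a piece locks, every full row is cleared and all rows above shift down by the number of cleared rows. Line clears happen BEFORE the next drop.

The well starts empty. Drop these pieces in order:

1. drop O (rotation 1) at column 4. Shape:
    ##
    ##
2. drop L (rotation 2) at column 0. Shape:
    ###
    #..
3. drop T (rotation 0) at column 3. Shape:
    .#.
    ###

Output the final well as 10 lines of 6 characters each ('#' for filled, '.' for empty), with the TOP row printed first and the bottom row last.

Drop 1: O rot1 at col 4 lands with bottom-row=0; cleared 0 line(s) (total 0); column heights now [0 0 0 0 2 2], max=2
Drop 2: L rot2 at col 0 lands with bottom-row=0; cleared 0 line(s) (total 0); column heights now [2 2 2 0 2 2], max=2
Drop 3: T rot0 at col 3 lands with bottom-row=2; cleared 0 line(s) (total 0); column heights now [2 2 2 3 4 3], max=4

Answer: ......
......
......
......
......
......
....#.
...###
###.##
#...##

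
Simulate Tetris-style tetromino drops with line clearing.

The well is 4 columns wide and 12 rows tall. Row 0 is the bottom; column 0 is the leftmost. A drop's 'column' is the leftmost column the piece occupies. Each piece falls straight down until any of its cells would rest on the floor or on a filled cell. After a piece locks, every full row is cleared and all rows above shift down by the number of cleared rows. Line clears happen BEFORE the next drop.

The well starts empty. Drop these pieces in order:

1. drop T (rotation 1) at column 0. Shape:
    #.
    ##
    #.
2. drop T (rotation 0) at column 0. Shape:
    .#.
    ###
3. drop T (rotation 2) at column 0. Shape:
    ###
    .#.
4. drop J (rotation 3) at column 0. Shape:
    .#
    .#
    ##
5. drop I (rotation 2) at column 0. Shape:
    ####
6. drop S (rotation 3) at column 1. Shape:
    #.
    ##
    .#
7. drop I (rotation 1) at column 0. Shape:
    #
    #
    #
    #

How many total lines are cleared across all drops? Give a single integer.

Answer: 1

Derivation:
Drop 1: T rot1 at col 0 lands with bottom-row=0; cleared 0 line(s) (total 0); column heights now [3 2 0 0], max=3
Drop 2: T rot0 at col 0 lands with bottom-row=3; cleared 0 line(s) (total 0); column heights now [4 5 4 0], max=5
Drop 3: T rot2 at col 0 lands with bottom-row=5; cleared 0 line(s) (total 0); column heights now [7 7 7 0], max=7
Drop 4: J rot3 at col 0 lands with bottom-row=7; cleared 0 line(s) (total 0); column heights now [8 10 7 0], max=10
Drop 5: I rot2 at col 0 lands with bottom-row=10; cleared 1 line(s) (total 1); column heights now [8 10 7 0], max=10
Drop 6: S rot3 at col 1 lands with bottom-row=9; cleared 0 line(s) (total 1); column heights now [8 12 11 0], max=12
Drop 7: I rot1 at col 0 lands with bottom-row=8; cleared 0 line(s) (total 1); column heights now [12 12 11 0], max=12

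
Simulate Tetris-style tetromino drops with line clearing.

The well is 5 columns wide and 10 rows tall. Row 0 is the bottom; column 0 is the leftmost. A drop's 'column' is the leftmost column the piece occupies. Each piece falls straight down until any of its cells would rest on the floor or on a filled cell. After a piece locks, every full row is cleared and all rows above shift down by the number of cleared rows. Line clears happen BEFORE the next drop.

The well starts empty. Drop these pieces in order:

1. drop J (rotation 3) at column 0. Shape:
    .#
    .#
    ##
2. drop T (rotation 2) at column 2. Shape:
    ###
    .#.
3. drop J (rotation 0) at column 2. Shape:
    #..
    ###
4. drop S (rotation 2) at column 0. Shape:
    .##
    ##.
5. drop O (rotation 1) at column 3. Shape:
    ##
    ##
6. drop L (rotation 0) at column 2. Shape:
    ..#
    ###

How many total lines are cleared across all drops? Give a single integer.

Drop 1: J rot3 at col 0 lands with bottom-row=0; cleared 0 line(s) (total 0); column heights now [1 3 0 0 0], max=3
Drop 2: T rot2 at col 2 lands with bottom-row=0; cleared 0 line(s) (total 0); column heights now [1 3 2 2 2], max=3
Drop 3: J rot0 at col 2 lands with bottom-row=2; cleared 0 line(s) (total 0); column heights now [1 3 4 3 3], max=4
Drop 4: S rot2 at col 0 lands with bottom-row=3; cleared 0 line(s) (total 0); column heights now [4 5 5 3 3], max=5
Drop 5: O rot1 at col 3 lands with bottom-row=3; cleared 1 line(s) (total 1); column heights now [1 4 4 4 4], max=4
Drop 6: L rot0 at col 2 lands with bottom-row=4; cleared 0 line(s) (total 1); column heights now [1 4 5 5 6], max=6

Answer: 1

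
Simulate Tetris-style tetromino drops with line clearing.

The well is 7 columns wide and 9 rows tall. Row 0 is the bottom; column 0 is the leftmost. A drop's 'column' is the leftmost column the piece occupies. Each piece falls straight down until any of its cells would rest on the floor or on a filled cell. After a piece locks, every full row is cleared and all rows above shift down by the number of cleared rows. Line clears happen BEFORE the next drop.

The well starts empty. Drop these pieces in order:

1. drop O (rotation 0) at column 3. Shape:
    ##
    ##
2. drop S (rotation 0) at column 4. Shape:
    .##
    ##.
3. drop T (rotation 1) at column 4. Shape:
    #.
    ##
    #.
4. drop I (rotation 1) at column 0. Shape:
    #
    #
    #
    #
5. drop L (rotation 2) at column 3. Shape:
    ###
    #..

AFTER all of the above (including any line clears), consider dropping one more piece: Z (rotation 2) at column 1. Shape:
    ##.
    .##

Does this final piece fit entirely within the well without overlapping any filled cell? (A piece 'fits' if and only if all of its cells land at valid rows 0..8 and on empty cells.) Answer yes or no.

Drop 1: O rot0 at col 3 lands with bottom-row=0; cleared 0 line(s) (total 0); column heights now [0 0 0 2 2 0 0], max=2
Drop 2: S rot0 at col 4 lands with bottom-row=2; cleared 0 line(s) (total 0); column heights now [0 0 0 2 3 4 4], max=4
Drop 3: T rot1 at col 4 lands with bottom-row=3; cleared 0 line(s) (total 0); column heights now [0 0 0 2 6 5 4], max=6
Drop 4: I rot1 at col 0 lands with bottom-row=0; cleared 0 line(s) (total 0); column heights now [4 0 0 2 6 5 4], max=6
Drop 5: L rot2 at col 3 lands with bottom-row=5; cleared 0 line(s) (total 0); column heights now [4 0 0 7 7 7 4], max=7
Test piece Z rot2 at col 1 (width 3): heights before test = [4 0 0 7 7 7 4]; fits = True

Answer: yes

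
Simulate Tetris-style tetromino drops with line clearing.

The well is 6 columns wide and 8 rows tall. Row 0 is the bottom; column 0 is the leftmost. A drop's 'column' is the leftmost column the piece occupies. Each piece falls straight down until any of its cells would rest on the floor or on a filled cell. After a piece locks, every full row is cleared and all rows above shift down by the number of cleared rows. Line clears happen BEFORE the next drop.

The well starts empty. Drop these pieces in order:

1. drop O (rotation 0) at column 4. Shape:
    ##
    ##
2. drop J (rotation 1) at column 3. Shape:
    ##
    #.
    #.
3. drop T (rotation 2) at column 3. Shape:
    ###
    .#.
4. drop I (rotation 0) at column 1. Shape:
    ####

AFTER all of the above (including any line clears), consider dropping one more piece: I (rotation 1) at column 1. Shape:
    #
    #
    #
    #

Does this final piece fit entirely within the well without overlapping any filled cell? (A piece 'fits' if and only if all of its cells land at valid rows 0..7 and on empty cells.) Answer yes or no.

Drop 1: O rot0 at col 4 lands with bottom-row=0; cleared 0 line(s) (total 0); column heights now [0 0 0 0 2 2], max=2
Drop 2: J rot1 at col 3 lands with bottom-row=0; cleared 0 line(s) (total 0); column heights now [0 0 0 3 3 2], max=3
Drop 3: T rot2 at col 3 lands with bottom-row=3; cleared 0 line(s) (total 0); column heights now [0 0 0 5 5 5], max=5
Drop 4: I rot0 at col 1 lands with bottom-row=5; cleared 0 line(s) (total 0); column heights now [0 6 6 6 6 5], max=6
Test piece I rot1 at col 1 (width 1): heights before test = [0 6 6 6 6 5]; fits = False

Answer: no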